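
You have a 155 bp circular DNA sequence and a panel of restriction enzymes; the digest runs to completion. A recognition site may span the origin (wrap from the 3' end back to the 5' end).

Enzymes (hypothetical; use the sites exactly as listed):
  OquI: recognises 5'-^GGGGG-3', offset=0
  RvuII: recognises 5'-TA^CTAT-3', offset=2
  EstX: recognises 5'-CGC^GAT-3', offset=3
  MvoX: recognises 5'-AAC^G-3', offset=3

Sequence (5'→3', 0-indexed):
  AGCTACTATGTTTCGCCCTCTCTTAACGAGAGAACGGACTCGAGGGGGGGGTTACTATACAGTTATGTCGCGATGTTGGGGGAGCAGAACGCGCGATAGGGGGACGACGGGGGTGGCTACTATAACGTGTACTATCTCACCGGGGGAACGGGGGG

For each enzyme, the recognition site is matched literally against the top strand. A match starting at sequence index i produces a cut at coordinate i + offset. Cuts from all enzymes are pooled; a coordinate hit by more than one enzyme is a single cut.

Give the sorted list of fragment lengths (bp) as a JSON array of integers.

Scan for sites:
  OquI (GGGGG, off=0): starts [43, 44, 45, 46, 77, 98, 108, 141, 149, 150] → cuts [43, 44, 45, 46, 77, 98, 108, 141, 149, 150]
  RvuII (TACTAT, off=2): starts [3, 52, 117, 129] → cuts [5, 54, 119, 131]
  EstX (CGCGAT, off=3): starts [68, 91] → cuts [71, 94]
  MvoX (AACG, off=3): starts [24, 32, 87, 123, 146] → cuts [27, 35, 90, 126, 149]

All cut coordinates (distinct, sorted): [5, 27, 35, 43, 44, 45, 46, 54, 71, 77, 90, 94, 98, 108, 119, 126, 131, 141, 149, 150]

Fragments:
  5→27: 22 bp
  27→35: 8 bp
  35→43: 8 bp
  43→44: 1 bp
  44→45: 1 bp
  45→46: 1 bp
  46→54: 8 bp
  54→71: 17 bp
  71→77: 6 bp
  77→90: 13 bp
  90→94: 4 bp
  94→98: 4 bp
  98→108: 10 bp
  108→119: 11 bp
  119→126: 7 bp
  126→131: 5 bp
  131→141: 10 bp
  141→149: 8 bp
  149→150: 1 bp
  150→5 (wrap): 155-150+5 = 10 bp

[1,1,1,1,4,4,5,6,7,8,8,8,8,10,10,10,11,13,17,22]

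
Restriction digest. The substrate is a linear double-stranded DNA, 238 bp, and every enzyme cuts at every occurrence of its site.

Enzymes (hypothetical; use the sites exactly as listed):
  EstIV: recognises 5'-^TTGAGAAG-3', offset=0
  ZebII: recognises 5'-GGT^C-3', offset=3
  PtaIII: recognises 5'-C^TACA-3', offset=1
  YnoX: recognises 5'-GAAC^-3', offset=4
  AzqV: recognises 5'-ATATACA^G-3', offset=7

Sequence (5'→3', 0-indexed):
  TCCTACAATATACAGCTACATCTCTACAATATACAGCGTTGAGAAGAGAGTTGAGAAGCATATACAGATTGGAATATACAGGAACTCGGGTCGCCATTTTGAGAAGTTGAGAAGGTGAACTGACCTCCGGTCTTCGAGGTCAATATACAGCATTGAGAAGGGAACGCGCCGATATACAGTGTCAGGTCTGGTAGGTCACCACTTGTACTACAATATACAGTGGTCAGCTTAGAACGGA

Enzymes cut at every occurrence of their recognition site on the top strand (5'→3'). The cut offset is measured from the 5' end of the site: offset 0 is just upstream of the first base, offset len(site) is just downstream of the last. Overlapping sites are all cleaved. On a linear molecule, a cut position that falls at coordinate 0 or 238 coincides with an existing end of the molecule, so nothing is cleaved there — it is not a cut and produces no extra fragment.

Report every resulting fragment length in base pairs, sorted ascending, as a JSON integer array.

Per-enzyme occurrences:
  EstIV (TTGAGAAG, off=0): starts [38, 50, 98, 106, 152] → cuts [38, 50, 98, 106, 152]
  ZebII (GGTC, off=3): starts [88, 128, 137, 184, 193, 221] → cuts [91, 131, 140, 187, 196, 224]
  PtaIII (CTACA, off=1): starts [2, 15, 23, 207] → cuts [3, 16, 24, 208]
  YnoX (GAAC, off=4): starts [81, 116, 161, 231] → cuts [85, 120, 165, 235]
  AzqV (ATATACAG, off=7): starts [7, 28, 59, 73, 142, 171, 212] → cuts [14, 35, 66, 80, 149, 178, 219]

Pooled cuts: [3, 14, 16, 24, 35, 38, 50, 66, 80, 85, 91, 98, 106, 120, 131, 140, 149, 152, 165, 178, 187, 196, 208, 219, 224, 235]

Fragments:
  [0,3): 3 bp
  [3,14): 11 bp
  [14,16): 2 bp
  [16,24): 8 bp
  [24,35): 11 bp
  [35,38): 3 bp
  [38,50): 12 bp
  [50,66): 16 bp
  [66,80): 14 bp
  [80,85): 5 bp
  [85,91): 6 bp
  [91,98): 7 bp
  [98,106): 8 bp
  [106,120): 14 bp
  [120,131): 11 bp
  [131,140): 9 bp
  [140,149): 9 bp
  [149,152): 3 bp
  [152,165): 13 bp
  [165,178): 13 bp
  [178,187): 9 bp
  [187,196): 9 bp
  [196,208): 12 bp
  [208,219): 11 bp
  [219,224): 5 bp
  [224,235): 11 bp
  [235,238): 3 bp

[2,3,3,3,3,5,5,6,7,8,8,9,9,9,9,11,11,11,11,11,12,12,13,13,14,14,16]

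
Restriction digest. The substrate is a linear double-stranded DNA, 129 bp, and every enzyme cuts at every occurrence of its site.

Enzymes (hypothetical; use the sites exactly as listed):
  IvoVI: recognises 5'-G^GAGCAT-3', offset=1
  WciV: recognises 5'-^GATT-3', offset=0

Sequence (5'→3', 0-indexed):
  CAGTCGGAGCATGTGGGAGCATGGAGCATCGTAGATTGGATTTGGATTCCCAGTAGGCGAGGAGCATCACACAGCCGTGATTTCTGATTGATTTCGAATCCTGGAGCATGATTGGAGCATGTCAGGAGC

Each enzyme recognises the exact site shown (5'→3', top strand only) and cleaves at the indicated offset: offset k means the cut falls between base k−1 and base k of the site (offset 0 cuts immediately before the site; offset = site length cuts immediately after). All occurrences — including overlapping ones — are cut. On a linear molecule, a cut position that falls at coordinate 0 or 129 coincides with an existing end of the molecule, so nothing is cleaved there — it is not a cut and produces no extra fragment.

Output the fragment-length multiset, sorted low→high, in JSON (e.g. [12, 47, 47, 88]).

Scan for sites:
  IvoVI (GGAGCAT, off=1): starts [5, 15, 22, 60, 102, 113] → cuts [6, 16, 23, 61, 103, 114]
  WciV (GATT, off=0): starts [33, 38, 44, 78, 85, 89, 109] → cuts [33, 38, 44, 78, 85, 89, 109]

Pooled cuts: [6, 16, 23, 33, 38, 44, 61, 78, 85, 89, 103, 109, 114]

Fragment lengths:
  [0,6): 6 bp
  [6,16): 10 bp
  [16,23): 7 bp
  [23,33): 10 bp
  [33,38): 5 bp
  [38,44): 6 bp
  [44,61): 17 bp
  [61,78): 17 bp
  [78,85): 7 bp
  [85,89): 4 bp
  [89,103): 14 bp
  [103,109): 6 bp
  [109,114): 5 bp
  [114,129): 15 bp

[4,5,5,6,6,6,7,7,10,10,14,15,17,17]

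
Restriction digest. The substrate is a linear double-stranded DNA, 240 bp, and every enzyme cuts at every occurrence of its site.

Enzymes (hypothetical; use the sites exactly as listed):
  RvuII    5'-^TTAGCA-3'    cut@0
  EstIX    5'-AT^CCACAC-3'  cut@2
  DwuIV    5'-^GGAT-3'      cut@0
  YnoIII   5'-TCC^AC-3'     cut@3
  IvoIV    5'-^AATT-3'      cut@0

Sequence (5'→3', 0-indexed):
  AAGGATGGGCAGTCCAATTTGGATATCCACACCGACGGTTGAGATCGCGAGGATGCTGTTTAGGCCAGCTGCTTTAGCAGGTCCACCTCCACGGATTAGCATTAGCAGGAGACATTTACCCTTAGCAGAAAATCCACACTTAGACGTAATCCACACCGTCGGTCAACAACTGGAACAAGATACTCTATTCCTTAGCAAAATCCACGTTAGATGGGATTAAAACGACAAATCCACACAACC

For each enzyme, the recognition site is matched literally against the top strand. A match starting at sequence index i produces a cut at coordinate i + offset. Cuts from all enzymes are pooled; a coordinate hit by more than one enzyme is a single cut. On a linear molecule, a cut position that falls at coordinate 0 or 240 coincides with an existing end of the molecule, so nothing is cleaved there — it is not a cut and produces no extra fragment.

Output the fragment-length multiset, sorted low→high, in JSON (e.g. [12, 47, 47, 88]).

Site scan:
  RvuII (TTAGCA, off=0): starts [73, 95, 101, 121, 191] → cuts [73, 95, 101, 121, 191]
  EstIX (ATCCACAC, off=2): starts [24, 131, 148, 228] → cuts [26, 133, 150, 230]
  DwuIV (GGAT, off=0): starts [2, 20, 50, 92, 213] → cuts [2, 20, 50, 92, 213]
  YnoIII (TCCAC, off=3): starts [25, 81, 87, 132, 149, 200, 229] → cuts [28, 84, 90, 135, 152, 203, 232]
  IvoIV (AATT, off=0): starts [15] → cuts [15]

All cut coordinates (distinct, sorted): [2, 15, 20, 26, 28, 50, 73, 84, 90, 92, 95, 101, 121, 133, 135, 150, 152, 191, 203, 213, 230, 232]

Fragment lengths:
  [0,2): 2 bp
  [2,15): 13 bp
  [15,20): 5 bp
  [20,26): 6 bp
  [26,28): 2 bp
  [28,50): 22 bp
  [50,73): 23 bp
  [73,84): 11 bp
  [84,90): 6 bp
  [90,92): 2 bp
  [92,95): 3 bp
  [95,101): 6 bp
  [101,121): 20 bp
  [121,133): 12 bp
  [133,135): 2 bp
  [135,150): 15 bp
  [150,152): 2 bp
  [152,191): 39 bp
  [191,203): 12 bp
  [203,213): 10 bp
  [213,230): 17 bp
  [230,232): 2 bp
  [232,240): 8 bp

[2,2,2,2,2,2,3,5,6,6,6,8,10,11,12,12,13,15,17,20,22,23,39]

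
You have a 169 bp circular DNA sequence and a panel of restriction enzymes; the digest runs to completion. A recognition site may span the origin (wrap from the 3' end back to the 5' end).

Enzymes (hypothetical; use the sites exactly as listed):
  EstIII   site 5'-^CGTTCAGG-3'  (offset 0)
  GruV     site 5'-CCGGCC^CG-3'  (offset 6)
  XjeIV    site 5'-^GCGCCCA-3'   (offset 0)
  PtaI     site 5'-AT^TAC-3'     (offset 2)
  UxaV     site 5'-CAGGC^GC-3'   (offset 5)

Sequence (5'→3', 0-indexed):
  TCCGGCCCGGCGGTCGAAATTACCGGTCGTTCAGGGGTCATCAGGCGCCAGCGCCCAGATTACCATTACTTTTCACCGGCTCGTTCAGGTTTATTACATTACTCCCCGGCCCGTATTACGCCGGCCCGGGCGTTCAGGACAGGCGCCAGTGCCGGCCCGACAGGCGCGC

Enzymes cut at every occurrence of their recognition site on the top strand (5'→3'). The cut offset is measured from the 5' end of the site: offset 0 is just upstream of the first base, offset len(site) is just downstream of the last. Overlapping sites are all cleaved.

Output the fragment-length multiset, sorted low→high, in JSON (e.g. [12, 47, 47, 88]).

Scan for sites:
  EstIII (CGTTCAGG, off=0): starts [27, 81, 130] → cuts [27, 81, 130]
  GruV (CCGGCCCG, off=6): starts [1, 105, 120, 151] → cuts [7, 111, 126, 157]
  XjeIV (GCGCCCA, off=0): starts [50] → cuts [50]
  PtaI (ATTAC, off=2): starts [18, 58, 64, 92, 97, 114] → cuts [20, 60, 66, 94, 99, 116]
  UxaV (CAGGCGC, off=5): starts [41, 139, 160] → cuts [46, 144, 165]

All cut coordinates (distinct, sorted): [7, 20, 27, 46, 50, 60, 66, 81, 94, 99, 111, 116, 126, 130, 144, 157, 165]

Fragment lengths:
  7→20: 13 bp
  20→27: 7 bp
  27→46: 19 bp
  46→50: 4 bp
  50→60: 10 bp
  60→66: 6 bp
  66→81: 15 bp
  81→94: 13 bp
  94→99: 5 bp
  99→111: 12 bp
  111→116: 5 bp
  116→126: 10 bp
  126→130: 4 bp
  130→144: 14 bp
  144→157: 13 bp
  157→165: 8 bp
  165→7 (wrap): 169-165+7 = 11 bp

[4,4,5,5,6,7,8,10,10,11,12,13,13,13,14,15,19]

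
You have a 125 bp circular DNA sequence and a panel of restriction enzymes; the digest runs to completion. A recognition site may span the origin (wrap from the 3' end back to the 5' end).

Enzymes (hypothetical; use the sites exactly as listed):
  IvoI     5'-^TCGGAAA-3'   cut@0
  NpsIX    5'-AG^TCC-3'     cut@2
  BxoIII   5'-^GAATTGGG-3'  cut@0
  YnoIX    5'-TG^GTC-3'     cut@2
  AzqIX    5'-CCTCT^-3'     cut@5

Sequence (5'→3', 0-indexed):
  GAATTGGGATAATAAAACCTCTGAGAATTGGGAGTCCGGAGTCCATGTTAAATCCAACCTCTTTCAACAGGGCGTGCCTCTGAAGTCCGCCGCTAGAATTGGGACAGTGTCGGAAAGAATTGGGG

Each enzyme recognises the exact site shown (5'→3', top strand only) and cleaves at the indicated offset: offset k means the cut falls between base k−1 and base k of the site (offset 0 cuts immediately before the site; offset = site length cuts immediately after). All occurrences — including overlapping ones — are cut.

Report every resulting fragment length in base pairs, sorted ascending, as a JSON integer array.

[2,4,7,7,9,10,10,14,19,21,22]

Site scan:
  IvoI TCGGAAA/0: at [109] ⇒ [109]
  NpsIX AGTCC/2: at [32, 39, 83] ⇒ [34, 41, 85]
  BxoIII GAATTGGG/0: at [0, 24, 95, 116] ⇒ [0, 24, 95, 116]
  YnoIX (TGGTC, off=2): no sites
  AzqIX CCTCT/5: at [17, 57, 76] ⇒ [22, 62, 81]

Pooled cuts: [0, 22, 24, 34, 41, 62, 81, 85, 95, 109, 116]

Fragment lengths:
  0→22: 22 bp
  22→24: 2 bp
  24→34: 10 bp
  34→41: 7 bp
  41→62: 21 bp
  62→81: 19 bp
  81→85: 4 bp
  85→95: 10 bp
  95→109: 14 bp
  109→116: 7 bp
  116→0 (wrap): 125-116+0 = 9 bp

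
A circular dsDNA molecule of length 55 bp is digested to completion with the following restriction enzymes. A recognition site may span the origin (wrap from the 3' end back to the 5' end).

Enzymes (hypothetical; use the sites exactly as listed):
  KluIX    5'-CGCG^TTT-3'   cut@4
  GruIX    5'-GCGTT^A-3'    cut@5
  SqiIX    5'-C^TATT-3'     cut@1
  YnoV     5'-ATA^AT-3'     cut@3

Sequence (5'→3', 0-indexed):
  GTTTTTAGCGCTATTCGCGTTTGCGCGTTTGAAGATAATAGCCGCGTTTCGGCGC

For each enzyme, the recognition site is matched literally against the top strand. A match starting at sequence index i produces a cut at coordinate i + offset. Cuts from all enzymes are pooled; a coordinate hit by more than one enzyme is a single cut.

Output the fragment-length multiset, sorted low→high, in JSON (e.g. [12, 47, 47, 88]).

Per-enzyme occurrences:
  KluIX CGCGTTT/4: at [15, 23, 42, 52] ⇒ [1, 19, 27, 46]
  GruIX (GCGTTA, off=5): no sites
  SqiIX CTATT/1: at [10] ⇒ [11]
  YnoV ATAAT/3: at [34] ⇒ [37]

Pooled cuts: [1, 11, 19, 27, 37, 46]

Fragments:
  1→11: 10 bp
  11→19: 8 bp
  19→27: 8 bp
  27→37: 10 bp
  37→46: 9 bp
  46→1 (wrap): 55-46+1 = 10 bp

[8,8,9,10,10,10]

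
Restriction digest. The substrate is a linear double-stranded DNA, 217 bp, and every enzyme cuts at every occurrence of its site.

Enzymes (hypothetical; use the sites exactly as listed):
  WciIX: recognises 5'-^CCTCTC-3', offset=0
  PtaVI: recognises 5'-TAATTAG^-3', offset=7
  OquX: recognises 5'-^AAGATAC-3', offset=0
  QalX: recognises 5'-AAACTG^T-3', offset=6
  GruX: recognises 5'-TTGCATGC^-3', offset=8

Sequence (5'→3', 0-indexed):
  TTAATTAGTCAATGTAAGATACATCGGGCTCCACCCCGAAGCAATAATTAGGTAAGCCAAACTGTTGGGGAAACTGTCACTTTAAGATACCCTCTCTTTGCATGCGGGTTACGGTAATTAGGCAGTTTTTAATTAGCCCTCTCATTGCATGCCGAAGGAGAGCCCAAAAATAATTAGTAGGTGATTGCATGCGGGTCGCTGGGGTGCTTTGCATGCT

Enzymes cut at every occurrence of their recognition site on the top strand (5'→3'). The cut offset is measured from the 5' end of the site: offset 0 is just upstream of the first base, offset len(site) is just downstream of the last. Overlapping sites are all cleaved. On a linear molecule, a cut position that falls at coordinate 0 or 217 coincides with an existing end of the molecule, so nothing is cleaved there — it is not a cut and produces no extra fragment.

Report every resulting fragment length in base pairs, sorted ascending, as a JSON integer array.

[1,1,7,7,7,8,12,13,15,15,15,15,16,24,25,36]

Scan for sites:
  WciIX CCTCTC/0: at [90, 137] ⇒ [90, 137]
  PtaVI TAATTAG/7: at [1, 44, 114, 129, 170] ⇒ [8, 51, 121, 136, 177]
  OquX AAGATAC/0: at [15, 83] ⇒ [15, 83]
  QalX AAACTGT/6: at [58, 70] ⇒ [64, 76]
  GruX TTGCATGC/8: at [97, 144, 184, 208] ⇒ [105, 152, 192, 216]

Pooled cuts: [8, 15, 51, 64, 76, 83, 90, 105, 121, 136, 137, 152, 177, 192, 216]

Fragment lengths:
  [0,8): 8 bp
  [8,15): 7 bp
  [15,51): 36 bp
  [51,64): 13 bp
  [64,76): 12 bp
  [76,83): 7 bp
  [83,90): 7 bp
  [90,105): 15 bp
  [105,121): 16 bp
  [121,136): 15 bp
  [136,137): 1 bp
  [137,152): 15 bp
  [152,177): 25 bp
  [177,192): 15 bp
  [192,216): 24 bp
  [216,217): 1 bp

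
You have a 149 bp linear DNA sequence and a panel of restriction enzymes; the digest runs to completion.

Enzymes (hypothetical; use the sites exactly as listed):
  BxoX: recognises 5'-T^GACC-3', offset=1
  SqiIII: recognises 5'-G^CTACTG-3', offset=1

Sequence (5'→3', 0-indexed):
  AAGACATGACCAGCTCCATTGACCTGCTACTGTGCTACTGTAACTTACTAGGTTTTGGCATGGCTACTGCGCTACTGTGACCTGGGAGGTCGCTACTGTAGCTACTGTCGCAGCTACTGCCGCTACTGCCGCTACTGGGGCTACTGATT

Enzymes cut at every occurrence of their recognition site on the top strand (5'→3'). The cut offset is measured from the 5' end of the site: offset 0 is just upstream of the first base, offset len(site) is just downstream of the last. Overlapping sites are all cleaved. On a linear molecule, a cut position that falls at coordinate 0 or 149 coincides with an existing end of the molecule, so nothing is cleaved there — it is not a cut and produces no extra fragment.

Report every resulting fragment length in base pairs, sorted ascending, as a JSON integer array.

Per-enzyme occurrences:
  BxoX TGACC/1: at [6, 19, 77] ⇒ [7, 20, 78]
  SqiIII GCTACTG/1: at [25, 33, 62, 70, 91, 100, 112, 121, 130, 139] ⇒ [26, 34, 63, 71, 92, 101, 113, 122, 131, 140]

All cut coordinates (distinct, sorted): [7, 20, 26, 34, 63, 71, 78, 92, 101, 113, 122, 131, 140]

Fragments:
  [0,7): 7 bp
  [7,20): 13 bp
  [20,26): 6 bp
  [26,34): 8 bp
  [34,63): 29 bp
  [63,71): 8 bp
  [71,78): 7 bp
  [78,92): 14 bp
  [92,101): 9 bp
  [101,113): 12 bp
  [113,122): 9 bp
  [122,131): 9 bp
  [131,140): 9 bp
  [140,149): 9 bp

[6,7,7,8,8,9,9,9,9,9,12,13,14,29]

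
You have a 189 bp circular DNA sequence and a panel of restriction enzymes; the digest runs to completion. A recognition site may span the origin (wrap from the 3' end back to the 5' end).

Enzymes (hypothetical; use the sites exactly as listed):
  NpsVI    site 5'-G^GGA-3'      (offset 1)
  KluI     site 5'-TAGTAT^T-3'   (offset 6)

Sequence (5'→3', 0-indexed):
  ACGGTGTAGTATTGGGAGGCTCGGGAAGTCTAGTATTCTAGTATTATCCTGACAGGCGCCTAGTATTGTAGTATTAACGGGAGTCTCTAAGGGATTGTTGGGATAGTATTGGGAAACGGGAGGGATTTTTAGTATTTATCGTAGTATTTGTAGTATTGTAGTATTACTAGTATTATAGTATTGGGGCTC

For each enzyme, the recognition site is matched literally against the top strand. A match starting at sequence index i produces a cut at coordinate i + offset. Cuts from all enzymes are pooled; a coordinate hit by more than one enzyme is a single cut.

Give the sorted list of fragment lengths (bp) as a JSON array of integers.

Site scan:
  NpsVI GGGA/1: at [13, 22, 78, 90, 99, 110, 117, 121] ⇒ [14, 23, 79, 91, 100, 111, 118, 122]
  KluI TAGTATT/6: at [6, 30, 38, 60, 68, 103, 129, 141, 150, 158, 167, 175] ⇒ [12, 36, 44, 66, 74, 109, 135, 147, 156, 164, 173, 181]

All cut coordinates (distinct, sorted): [12, 14, 23, 36, 44, 66, 74, 79, 91, 100, 109, 111, 118, 122, 135, 147, 156, 164, 173, 181]

Fragments:
  12→14: 2 bp
  14→23: 9 bp
  23→36: 13 bp
  36→44: 8 bp
  44→66: 22 bp
  66→74: 8 bp
  74→79: 5 bp
  79→91: 12 bp
  91→100: 9 bp
  100→109: 9 bp
  109→111: 2 bp
  111→118: 7 bp
  118→122: 4 bp
  122→135: 13 bp
  135→147: 12 bp
  147→156: 9 bp
  156→164: 8 bp
  164→173: 9 bp
  173→181: 8 bp
  181→12 (wrap): 189-181+12 = 20 bp

[2,2,4,5,7,8,8,8,8,9,9,9,9,9,12,12,13,13,20,22]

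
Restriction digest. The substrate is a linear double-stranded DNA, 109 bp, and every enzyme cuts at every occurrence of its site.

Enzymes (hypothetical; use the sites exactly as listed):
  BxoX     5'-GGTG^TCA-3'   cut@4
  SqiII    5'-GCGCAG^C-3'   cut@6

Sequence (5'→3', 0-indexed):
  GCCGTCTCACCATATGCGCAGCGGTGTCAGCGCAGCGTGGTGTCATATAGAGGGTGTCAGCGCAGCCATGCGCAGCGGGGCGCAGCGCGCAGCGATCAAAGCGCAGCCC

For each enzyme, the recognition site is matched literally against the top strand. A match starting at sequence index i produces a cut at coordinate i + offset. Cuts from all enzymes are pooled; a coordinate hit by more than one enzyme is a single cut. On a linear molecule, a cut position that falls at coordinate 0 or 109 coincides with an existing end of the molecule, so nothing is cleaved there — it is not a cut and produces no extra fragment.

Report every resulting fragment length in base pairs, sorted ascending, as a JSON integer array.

Site scan:
  BxoX GGTGTCA/4: at [22, 38, 52] ⇒ [26, 42, 56]
  SqiII GCGCAGC/6: at [15, 29, 59, 69, 79, 86, 100] ⇒ [21, 35, 65, 75, 85, 92, 106]

All cut coordinates (distinct, sorted): [21, 26, 35, 42, 56, 65, 75, 85, 92, 106]

Fragments:
  [0,21): 21 bp
  [21,26): 5 bp
  [26,35): 9 bp
  [35,42): 7 bp
  [42,56): 14 bp
  [56,65): 9 bp
  [65,75): 10 bp
  [75,85): 10 bp
  [85,92): 7 bp
  [92,106): 14 bp
  [106,109): 3 bp

[3,5,7,7,9,9,10,10,14,14,21]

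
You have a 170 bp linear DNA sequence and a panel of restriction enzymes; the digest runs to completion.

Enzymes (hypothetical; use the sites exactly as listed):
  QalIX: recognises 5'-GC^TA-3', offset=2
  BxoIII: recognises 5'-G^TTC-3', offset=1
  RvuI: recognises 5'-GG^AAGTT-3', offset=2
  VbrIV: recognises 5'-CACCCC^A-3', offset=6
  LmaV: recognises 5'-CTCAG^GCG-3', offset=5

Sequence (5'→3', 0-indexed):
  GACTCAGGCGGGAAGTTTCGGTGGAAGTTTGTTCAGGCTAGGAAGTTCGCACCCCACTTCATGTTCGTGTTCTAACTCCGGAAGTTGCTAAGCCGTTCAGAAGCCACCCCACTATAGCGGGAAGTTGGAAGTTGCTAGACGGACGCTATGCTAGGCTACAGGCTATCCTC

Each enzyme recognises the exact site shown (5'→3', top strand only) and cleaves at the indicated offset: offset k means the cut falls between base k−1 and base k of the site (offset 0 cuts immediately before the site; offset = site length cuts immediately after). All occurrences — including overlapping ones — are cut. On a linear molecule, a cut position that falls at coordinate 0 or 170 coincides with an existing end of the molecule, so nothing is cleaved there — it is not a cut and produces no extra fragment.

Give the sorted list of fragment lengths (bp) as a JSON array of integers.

[3,4,5,5,5,6,7,7,7,7,7,7,7,7,7,8,10,11,11,12,12,15]

Site scan:
  QalIX (GCTA, off=2): starts [36, 86, 133, 144, 149, 154, 161] → cuts [38, 88, 135, 146, 151, 156, 163]
  BxoIII (GTTC, off=1): starts [30, 44, 62, 68, 94] → cuts [31, 45, 63, 69, 95]
  RvuI (GGAAGTT, off=2): starts [10, 22, 40, 79, 119, 126] → cuts [12, 24, 42, 81, 121, 128]
  VbrIV (CACCCCA, off=6): starts [49, 104] → cuts [55, 110]
  LmaV (CTCAGGCG, off=5): starts [2] → cuts [7]

Pooled cuts: [7, 12, 24, 31, 38, 42, 45, 55, 63, 69, 81, 88, 95, 110, 121, 128, 135, 146, 151, 156, 163]

Fragments:
  [0,7): 7 bp
  [7,12): 5 bp
  [12,24): 12 bp
  [24,31): 7 bp
  [31,38): 7 bp
  [38,42): 4 bp
  [42,45): 3 bp
  [45,55): 10 bp
  [55,63): 8 bp
  [63,69): 6 bp
  [69,81): 12 bp
  [81,88): 7 bp
  [88,95): 7 bp
  [95,110): 15 bp
  [110,121): 11 bp
  [121,128): 7 bp
  [128,135): 7 bp
  [135,146): 11 bp
  [146,151): 5 bp
  [151,156): 5 bp
  [156,163): 7 bp
  [163,170): 7 bp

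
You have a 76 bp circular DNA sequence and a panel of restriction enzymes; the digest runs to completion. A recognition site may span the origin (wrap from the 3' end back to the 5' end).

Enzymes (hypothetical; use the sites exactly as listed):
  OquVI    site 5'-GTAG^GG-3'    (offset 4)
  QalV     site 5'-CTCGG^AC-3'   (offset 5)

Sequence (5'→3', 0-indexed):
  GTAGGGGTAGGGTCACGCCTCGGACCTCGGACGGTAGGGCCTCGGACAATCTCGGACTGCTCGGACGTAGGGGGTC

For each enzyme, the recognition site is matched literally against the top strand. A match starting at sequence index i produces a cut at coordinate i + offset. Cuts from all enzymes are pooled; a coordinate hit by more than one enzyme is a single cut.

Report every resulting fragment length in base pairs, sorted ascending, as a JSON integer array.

Scan for sites:
  OquVI (GTAGGG, off=4): starts [0, 6, 33, 66] → cuts [4, 10, 37, 70]
  QalV (CTCGGAC, off=5): starts [18, 25, 40, 50, 59] → cuts [23, 30, 45, 55, 64]

All cut coordinates (distinct, sorted): [4, 10, 23, 30, 37, 45, 55, 64, 70]

Fragments:
  4→10: 6 bp
  10→23: 13 bp
  23→30: 7 bp
  30→37: 7 bp
  37→45: 8 bp
  45→55: 10 bp
  55→64: 9 bp
  64→70: 6 bp
  70→4 (wrap): 76-70+4 = 10 bp

[6,6,7,7,8,9,10,10,13]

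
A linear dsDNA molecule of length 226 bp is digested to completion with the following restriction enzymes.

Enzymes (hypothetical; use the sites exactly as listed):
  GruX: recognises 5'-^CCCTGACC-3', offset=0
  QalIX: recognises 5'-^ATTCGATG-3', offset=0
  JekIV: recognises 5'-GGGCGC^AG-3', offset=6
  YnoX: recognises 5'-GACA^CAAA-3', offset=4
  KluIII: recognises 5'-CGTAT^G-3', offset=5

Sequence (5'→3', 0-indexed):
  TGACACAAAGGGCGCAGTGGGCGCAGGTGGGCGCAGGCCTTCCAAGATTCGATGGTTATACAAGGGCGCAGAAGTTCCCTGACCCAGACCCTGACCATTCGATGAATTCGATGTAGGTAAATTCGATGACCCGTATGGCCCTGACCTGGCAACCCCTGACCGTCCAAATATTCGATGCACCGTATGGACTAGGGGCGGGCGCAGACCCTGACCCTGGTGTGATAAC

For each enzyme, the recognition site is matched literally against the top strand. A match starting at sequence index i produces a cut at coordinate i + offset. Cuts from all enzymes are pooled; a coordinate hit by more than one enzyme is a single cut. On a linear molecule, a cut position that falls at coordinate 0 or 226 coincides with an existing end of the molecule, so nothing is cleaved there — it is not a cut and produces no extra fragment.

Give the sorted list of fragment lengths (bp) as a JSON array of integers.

Site scan:
  GruX CCCTGACC/0: at [76, 88, 138, 153, 205] ⇒ [76, 88, 138, 153, 205]
  QalIX ATTCGATG/0: at [46, 96, 105, 120, 169] ⇒ [46, 96, 105, 120, 169]
  JekIV GGGCGCAG/6: at [9, 18, 28, 63, 196] ⇒ [15, 24, 34, 69, 202]
  YnoX GACACAAA/4: at [1] ⇒ [5]
  KluIII CGTATG/5: at [131, 180] ⇒ [136, 185]

Pooled cuts: [5, 15, 24, 34, 46, 69, 76, 88, 96, 105, 120, 136, 138, 153, 169, 185, 202, 205]

Fragments:
  [0,5): 5 bp
  [5,15): 10 bp
  [15,24): 9 bp
  [24,34): 10 bp
  [34,46): 12 bp
  [46,69): 23 bp
  [69,76): 7 bp
  [76,88): 12 bp
  [88,96): 8 bp
  [96,105): 9 bp
  [105,120): 15 bp
  [120,136): 16 bp
  [136,138): 2 bp
  [138,153): 15 bp
  [153,169): 16 bp
  [169,185): 16 bp
  [185,202): 17 bp
  [202,205): 3 bp
  [205,226): 21 bp

[2,3,5,7,8,9,9,10,10,12,12,15,15,16,16,16,17,21,23]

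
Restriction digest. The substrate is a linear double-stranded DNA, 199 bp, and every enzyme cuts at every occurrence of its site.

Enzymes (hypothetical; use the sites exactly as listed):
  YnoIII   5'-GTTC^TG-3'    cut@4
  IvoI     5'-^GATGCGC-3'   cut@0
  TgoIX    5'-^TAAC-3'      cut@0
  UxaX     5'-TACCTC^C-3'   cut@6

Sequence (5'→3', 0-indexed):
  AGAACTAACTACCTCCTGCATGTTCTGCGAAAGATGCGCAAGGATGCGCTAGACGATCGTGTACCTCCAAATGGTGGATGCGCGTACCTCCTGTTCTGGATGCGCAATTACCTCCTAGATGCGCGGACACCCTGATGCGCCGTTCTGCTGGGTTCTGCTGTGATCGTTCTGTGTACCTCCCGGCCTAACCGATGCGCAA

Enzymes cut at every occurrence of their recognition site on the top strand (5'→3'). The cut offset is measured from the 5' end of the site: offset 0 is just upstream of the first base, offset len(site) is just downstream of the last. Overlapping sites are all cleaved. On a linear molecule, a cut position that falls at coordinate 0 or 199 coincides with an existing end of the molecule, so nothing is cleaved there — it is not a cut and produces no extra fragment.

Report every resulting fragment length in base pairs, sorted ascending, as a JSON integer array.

[2,3,5,5,6,6,7,9,9,10,10,10,10,10,12,14,14,16,16,25]

Per-enzyme occurrences:
  YnoIII GTTCTG/4: at [21, 92, 141, 151, 165] ⇒ [25, 96, 145, 155, 169]
  IvoI GATGCGC/0: at [32, 42, 76, 98, 117, 133, 190] ⇒ [32, 42, 76, 98, 117, 133, 190]
  TgoIX TAAC/0: at [5, 185] ⇒ [5, 185]
  UxaX TACCTCC/6: at [9, 61, 84, 108, 173] ⇒ [15, 67, 90, 114, 179]

All cut coordinates (distinct, sorted): [5, 15, 25, 32, 42, 67, 76, 90, 96, 98, 114, 117, 133, 145, 155, 169, 179, 185, 190]

Fragment lengths:
  [0,5): 5 bp
  [5,15): 10 bp
  [15,25): 10 bp
  [25,32): 7 bp
  [32,42): 10 bp
  [42,67): 25 bp
  [67,76): 9 bp
  [76,90): 14 bp
  [90,96): 6 bp
  [96,98): 2 bp
  [98,114): 16 bp
  [114,117): 3 bp
  [117,133): 16 bp
  [133,145): 12 bp
  [145,155): 10 bp
  [155,169): 14 bp
  [169,179): 10 bp
  [179,185): 6 bp
  [185,190): 5 bp
  [190,199): 9 bp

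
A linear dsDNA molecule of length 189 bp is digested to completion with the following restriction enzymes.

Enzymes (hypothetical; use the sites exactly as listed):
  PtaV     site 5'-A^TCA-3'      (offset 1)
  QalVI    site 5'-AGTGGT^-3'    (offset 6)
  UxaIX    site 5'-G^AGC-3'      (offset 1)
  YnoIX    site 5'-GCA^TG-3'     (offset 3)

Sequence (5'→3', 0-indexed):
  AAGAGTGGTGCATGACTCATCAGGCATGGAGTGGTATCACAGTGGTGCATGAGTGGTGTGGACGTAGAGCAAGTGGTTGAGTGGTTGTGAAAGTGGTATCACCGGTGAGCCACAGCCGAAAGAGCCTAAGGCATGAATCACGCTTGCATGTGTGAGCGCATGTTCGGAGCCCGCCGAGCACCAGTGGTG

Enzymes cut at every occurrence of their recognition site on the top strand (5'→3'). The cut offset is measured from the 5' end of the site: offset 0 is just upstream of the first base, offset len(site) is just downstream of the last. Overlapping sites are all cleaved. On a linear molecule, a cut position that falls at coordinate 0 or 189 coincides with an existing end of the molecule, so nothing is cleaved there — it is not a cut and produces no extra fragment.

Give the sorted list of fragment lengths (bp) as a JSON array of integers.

[1,1,1,3,3,4,6,6,7,7,7,8,8,9,9,9,9,10,10,10,11,11,12,12,15]

Site scan:
  PtaV (ATCA, off=1): starts [18, 35, 97, 136] → cuts [19, 36, 98, 137]
  QalVI (AGTGGT, off=6): starts [3, 29, 40, 51, 71, 79, 91, 182] → cuts [9, 35, 46, 57, 77, 85, 97, 188]
  UxaIX (GAGC, off=1): starts [66, 106, 121, 153, 166, 175] → cuts [67, 107, 122, 154, 167, 176]
  YnoIX (GCATG, off=3): starts [9, 23, 46, 130, 145, 157] → cuts [12, 26, 49, 133, 148, 160]

All cut coordinates (distinct, sorted): [9, 12, 19, 26, 35, 36, 46, 49, 57, 67, 77, 85, 97, 98, 107, 122, 133, 137, 148, 154, 160, 167, 176, 188]

Fragment lengths:
  [0,9): 9 bp
  [9,12): 3 bp
  [12,19): 7 bp
  [19,26): 7 bp
  [26,35): 9 bp
  [35,36): 1 bp
  [36,46): 10 bp
  [46,49): 3 bp
  [49,57): 8 bp
  [57,67): 10 bp
  [67,77): 10 bp
  [77,85): 8 bp
  [85,97): 12 bp
  [97,98): 1 bp
  [98,107): 9 bp
  [107,122): 15 bp
  [122,133): 11 bp
  [133,137): 4 bp
  [137,148): 11 bp
  [148,154): 6 bp
  [154,160): 6 bp
  [160,167): 7 bp
  [167,176): 9 bp
  [176,188): 12 bp
  [188,189): 1 bp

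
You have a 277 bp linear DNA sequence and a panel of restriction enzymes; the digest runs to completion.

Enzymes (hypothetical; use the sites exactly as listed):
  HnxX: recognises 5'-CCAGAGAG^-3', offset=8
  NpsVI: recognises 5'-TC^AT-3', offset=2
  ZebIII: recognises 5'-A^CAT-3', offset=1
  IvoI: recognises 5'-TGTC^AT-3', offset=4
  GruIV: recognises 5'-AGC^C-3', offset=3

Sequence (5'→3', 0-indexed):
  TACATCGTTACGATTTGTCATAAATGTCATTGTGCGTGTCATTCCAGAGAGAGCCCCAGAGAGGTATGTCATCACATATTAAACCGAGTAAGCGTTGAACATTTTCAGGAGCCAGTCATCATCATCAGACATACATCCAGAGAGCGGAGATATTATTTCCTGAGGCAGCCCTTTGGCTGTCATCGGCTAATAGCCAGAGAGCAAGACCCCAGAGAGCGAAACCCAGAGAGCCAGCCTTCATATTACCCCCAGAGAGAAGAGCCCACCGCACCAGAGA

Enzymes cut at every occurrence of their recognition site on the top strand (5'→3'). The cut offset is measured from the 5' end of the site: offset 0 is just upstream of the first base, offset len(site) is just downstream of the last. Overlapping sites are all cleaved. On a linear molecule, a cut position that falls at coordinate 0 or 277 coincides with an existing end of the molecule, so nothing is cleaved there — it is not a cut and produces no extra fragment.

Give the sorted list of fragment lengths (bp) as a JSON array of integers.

[1,2,3,3,3,4,4,4,4,5,6,6,7,7,9,9,11,11,12,12,13,13,14,15,15,17,17,25,25]

Site scan:
  HnxX CCAGAGAG/8: at [43, 55, 136, 193, 208, 222, 248] ⇒ [51, 63, 144, 201, 216, 230, 256]
  NpsVI TCAT/2: at [17, 26, 38, 68, 115, 118, 121, 179, 237] ⇒ [19, 28, 40, 70, 117, 120, 123, 181, 239]
  ZebIII ACAT/1: at [1, 73, 98, 128, 132] ⇒ [2, 74, 99, 129, 133]
  IvoI TGTCAT/4: at [15, 24, 36, 66, 177] ⇒ [19, 28, 40, 70, 181]
  GruIV AGCC/3: at [51, 109, 166, 191, 228, 232, 259] ⇒ [54, 112, 169, 194, 231, 235, 262]

All cut coordinates (distinct, sorted): [2, 19, 28, 40, 51, 54, 63, 70, 74, 99, 112, 117, 120, 123, 129, 133, 144, 169, 181, 194, 201, 216, 230, 231, 235, 239, 256, 262]

Fragment lengths:
  [0,2): 2 bp
  [2,19): 17 bp
  [19,28): 9 bp
  [28,40): 12 bp
  [40,51): 11 bp
  [51,54): 3 bp
  [54,63): 9 bp
  [63,70): 7 bp
  [70,74): 4 bp
  [74,99): 25 bp
  [99,112): 13 bp
  [112,117): 5 bp
  [117,120): 3 bp
  [120,123): 3 bp
  [123,129): 6 bp
  [129,133): 4 bp
  [133,144): 11 bp
  [144,169): 25 bp
  [169,181): 12 bp
  [181,194): 13 bp
  [194,201): 7 bp
  [201,216): 15 bp
  [216,230): 14 bp
  [230,231): 1 bp
  [231,235): 4 bp
  [235,239): 4 bp
  [239,256): 17 bp
  [256,262): 6 bp
  [262,277): 15 bp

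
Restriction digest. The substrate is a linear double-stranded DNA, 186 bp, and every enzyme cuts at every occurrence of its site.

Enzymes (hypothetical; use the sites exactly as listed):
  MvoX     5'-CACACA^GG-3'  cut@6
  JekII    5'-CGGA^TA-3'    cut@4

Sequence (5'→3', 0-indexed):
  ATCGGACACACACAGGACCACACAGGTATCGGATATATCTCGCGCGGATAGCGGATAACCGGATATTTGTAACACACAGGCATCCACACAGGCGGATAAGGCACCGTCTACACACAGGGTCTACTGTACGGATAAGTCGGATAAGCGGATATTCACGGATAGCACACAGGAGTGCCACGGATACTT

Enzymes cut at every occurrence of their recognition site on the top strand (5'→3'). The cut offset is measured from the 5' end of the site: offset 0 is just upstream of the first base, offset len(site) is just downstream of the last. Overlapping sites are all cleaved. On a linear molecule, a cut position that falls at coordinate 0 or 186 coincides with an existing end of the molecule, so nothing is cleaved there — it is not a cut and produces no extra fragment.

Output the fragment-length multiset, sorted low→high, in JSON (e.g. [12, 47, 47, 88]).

Site scan:
  MvoX CACACAGG/6: at [8, 18, 72, 84, 110, 162] ⇒ [14, 24, 78, 90, 116, 168]
  JekII CGGATA/4: at [29, 44, 51, 59, 92, 128, 137, 145, 155, 177] ⇒ [33, 48, 55, 63, 96, 132, 141, 149, 159, 181]

Pooled cuts: [14, 24, 33, 48, 55, 63, 78, 90, 96, 116, 132, 141, 149, 159, 168, 181]

Fragment lengths:
  [0,14): 14 bp
  [14,24): 10 bp
  [24,33): 9 bp
  [33,48): 15 bp
  [48,55): 7 bp
  [55,63): 8 bp
  [63,78): 15 bp
  [78,90): 12 bp
  [90,96): 6 bp
  [96,116): 20 bp
  [116,132): 16 bp
  [132,141): 9 bp
  [141,149): 8 bp
  [149,159): 10 bp
  [159,168): 9 bp
  [168,181): 13 bp
  [181,186): 5 bp

[5,6,7,8,8,9,9,9,10,10,12,13,14,15,15,16,20]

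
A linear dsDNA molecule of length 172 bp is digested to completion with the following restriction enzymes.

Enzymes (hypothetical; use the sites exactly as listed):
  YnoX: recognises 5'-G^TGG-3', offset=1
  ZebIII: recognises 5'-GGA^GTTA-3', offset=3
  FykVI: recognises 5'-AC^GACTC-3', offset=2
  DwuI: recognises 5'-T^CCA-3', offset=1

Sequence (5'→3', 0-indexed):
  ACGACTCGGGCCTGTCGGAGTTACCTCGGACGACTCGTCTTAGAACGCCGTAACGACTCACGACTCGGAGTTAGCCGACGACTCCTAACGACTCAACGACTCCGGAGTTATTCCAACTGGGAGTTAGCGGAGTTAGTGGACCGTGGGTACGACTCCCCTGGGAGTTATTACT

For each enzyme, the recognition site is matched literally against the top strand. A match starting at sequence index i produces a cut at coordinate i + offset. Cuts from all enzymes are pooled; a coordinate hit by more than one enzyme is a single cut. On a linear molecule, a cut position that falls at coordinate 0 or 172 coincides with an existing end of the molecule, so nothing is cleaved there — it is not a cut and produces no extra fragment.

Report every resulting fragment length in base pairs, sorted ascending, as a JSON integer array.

Site scan:
  YnoX GTGG/1: at [135, 142] ⇒ [136, 143]
  ZebIII GGAGTTA/3: at [16, 66, 103, 119, 128, 160] ⇒ [19, 69, 106, 122, 131, 163]
  FykVI ACGACTC/2: at [0, 29, 52, 59, 77, 87, 95, 148] ⇒ [2, 31, 54, 61, 79, 89, 97, 150]
  DwuI TCCA/1: at [111] ⇒ [112]

Pooled cuts: [2, 19, 31, 54, 61, 69, 79, 89, 97, 106, 112, 122, 131, 136, 143, 150, 163]

Fragment lengths:
  [0,2): 2 bp
  [2,19): 17 bp
  [19,31): 12 bp
  [31,54): 23 bp
  [54,61): 7 bp
  [61,69): 8 bp
  [69,79): 10 bp
  [79,89): 10 bp
  [89,97): 8 bp
  [97,106): 9 bp
  [106,112): 6 bp
  [112,122): 10 bp
  [122,131): 9 bp
  [131,136): 5 bp
  [136,143): 7 bp
  [143,150): 7 bp
  [150,163): 13 bp
  [163,172): 9 bp

[2,5,6,7,7,7,8,8,9,9,9,10,10,10,12,13,17,23]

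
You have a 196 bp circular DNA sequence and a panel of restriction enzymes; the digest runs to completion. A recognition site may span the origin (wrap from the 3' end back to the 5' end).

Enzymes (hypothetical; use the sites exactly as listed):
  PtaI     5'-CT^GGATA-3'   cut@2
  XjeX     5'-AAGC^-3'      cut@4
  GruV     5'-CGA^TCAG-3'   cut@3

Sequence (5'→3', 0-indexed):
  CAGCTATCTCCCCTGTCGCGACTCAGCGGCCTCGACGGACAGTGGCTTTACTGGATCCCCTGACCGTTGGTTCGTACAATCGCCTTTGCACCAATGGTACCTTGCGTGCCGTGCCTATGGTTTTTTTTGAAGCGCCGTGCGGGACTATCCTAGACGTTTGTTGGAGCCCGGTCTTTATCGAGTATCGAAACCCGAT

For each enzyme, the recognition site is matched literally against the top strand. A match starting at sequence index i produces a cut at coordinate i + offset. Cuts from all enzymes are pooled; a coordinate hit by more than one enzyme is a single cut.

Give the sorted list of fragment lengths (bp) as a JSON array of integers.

[62,134]

Per-enzyme occurrences:
  PtaI (CTGGATA, off=2): no sites
  XjeX (AAGC, off=4): starts [129] → cuts [133]
  GruV (CGATCAG, off=3): starts [192] → cuts [195]

All cut coordinates (distinct, sorted): [133, 195]

Fragments:
  133→195: 62 bp
  195→133 (wrap): 196-195+133 = 134 bp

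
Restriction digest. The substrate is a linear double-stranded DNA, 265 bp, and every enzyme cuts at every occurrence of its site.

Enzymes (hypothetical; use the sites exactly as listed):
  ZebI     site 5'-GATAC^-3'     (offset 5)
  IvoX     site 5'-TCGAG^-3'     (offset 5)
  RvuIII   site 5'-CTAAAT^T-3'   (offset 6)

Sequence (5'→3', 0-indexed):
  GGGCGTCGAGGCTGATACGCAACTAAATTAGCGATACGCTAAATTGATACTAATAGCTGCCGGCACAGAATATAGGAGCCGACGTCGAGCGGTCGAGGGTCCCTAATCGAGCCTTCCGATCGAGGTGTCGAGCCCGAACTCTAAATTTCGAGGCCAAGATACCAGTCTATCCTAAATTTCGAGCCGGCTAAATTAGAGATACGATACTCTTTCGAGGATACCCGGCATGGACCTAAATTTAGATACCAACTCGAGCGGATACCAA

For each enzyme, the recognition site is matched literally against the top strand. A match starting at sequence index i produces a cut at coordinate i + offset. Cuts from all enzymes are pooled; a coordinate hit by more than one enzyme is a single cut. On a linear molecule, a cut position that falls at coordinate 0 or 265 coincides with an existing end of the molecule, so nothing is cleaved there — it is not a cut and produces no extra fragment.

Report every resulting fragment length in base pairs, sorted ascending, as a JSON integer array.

Scan for sites:
  ZebI GATAC/5: at [13, 32, 45, 157, 197, 202, 216, 241, 257] ⇒ [18, 37, 50, 162, 202, 207, 221, 246, 262]
  IvoX TCGAG/5: at [5, 84, 92, 106, 119, 127, 147, 178, 211, 250] ⇒ [10, 89, 97, 111, 124, 132, 152, 183, 216, 255]
  RvuIII CTAAATT/6: at [22, 38, 140, 171, 187, 232] ⇒ [28, 44, 146, 177, 193, 238]

All cut coordinates (distinct, sorted): [10, 18, 28, 37, 44, 50, 89, 97, 111, 124, 132, 146, 152, 162, 177, 183, 193, 202, 207, 216, 221, 238, 246, 255, 262]

Fragments:
  [0,10): 10 bp
  [10,18): 8 bp
  [18,28): 10 bp
  [28,37): 9 bp
  [37,44): 7 bp
  [44,50): 6 bp
  [50,89): 39 bp
  [89,97): 8 bp
  [97,111): 14 bp
  [111,124): 13 bp
  [124,132): 8 bp
  [132,146): 14 bp
  [146,152): 6 bp
  [152,162): 10 bp
  [162,177): 15 bp
  [177,183): 6 bp
  [183,193): 10 bp
  [193,202): 9 bp
  [202,207): 5 bp
  [207,216): 9 bp
  [216,221): 5 bp
  [221,238): 17 bp
  [238,246): 8 bp
  [246,255): 9 bp
  [255,262): 7 bp
  [262,265): 3 bp

[3,5,5,6,6,6,7,7,8,8,8,8,9,9,9,9,10,10,10,10,13,14,14,15,17,39]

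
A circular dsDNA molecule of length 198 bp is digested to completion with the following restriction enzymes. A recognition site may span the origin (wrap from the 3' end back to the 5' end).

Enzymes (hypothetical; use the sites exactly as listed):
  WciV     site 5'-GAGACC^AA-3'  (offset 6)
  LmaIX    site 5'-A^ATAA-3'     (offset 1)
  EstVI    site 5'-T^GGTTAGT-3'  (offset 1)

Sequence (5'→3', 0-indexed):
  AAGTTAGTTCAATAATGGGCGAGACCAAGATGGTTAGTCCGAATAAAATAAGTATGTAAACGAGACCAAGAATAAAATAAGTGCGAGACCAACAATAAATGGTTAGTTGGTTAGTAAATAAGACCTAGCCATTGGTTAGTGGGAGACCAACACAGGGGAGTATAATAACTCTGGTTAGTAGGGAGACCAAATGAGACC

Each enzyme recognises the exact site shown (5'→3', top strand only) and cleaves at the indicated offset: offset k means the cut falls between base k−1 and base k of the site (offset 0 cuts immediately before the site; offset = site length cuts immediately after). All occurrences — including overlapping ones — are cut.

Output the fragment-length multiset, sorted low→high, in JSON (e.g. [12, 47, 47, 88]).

[4,4,5,5,5,6,8,8,9,10,11,11,14,15,15,16,16,16,20]

Scan for sites:
  WciV GAGACCAA/6: at [20, 61, 84, 142, 182, 192] ⇒ [0, 26, 67, 90, 148, 188]
  LmaIX AATAA/1: at [10, 41, 46, 70, 75, 93, 116, 163] ⇒ [11, 42, 47, 71, 76, 94, 117, 164]
  EstVI TGGTTAGT/1: at [30, 99, 107, 132, 171] ⇒ [31, 100, 108, 133, 172]

All cut coordinates (distinct, sorted): [0, 11, 26, 31, 42, 47, 67, 71, 76, 90, 94, 100, 108, 117, 133, 148, 164, 172, 188]

Fragment lengths:
  0→11: 11 bp
  11→26: 15 bp
  26→31: 5 bp
  31→42: 11 bp
  42→47: 5 bp
  47→67: 20 bp
  67→71: 4 bp
  71→76: 5 bp
  76→90: 14 bp
  90→94: 4 bp
  94→100: 6 bp
  100→108: 8 bp
  108→117: 9 bp
  117→133: 16 bp
  133→148: 15 bp
  148→164: 16 bp
  164→172: 8 bp
  172→188: 16 bp
  188→0 (wrap): 198-188+0 = 10 bp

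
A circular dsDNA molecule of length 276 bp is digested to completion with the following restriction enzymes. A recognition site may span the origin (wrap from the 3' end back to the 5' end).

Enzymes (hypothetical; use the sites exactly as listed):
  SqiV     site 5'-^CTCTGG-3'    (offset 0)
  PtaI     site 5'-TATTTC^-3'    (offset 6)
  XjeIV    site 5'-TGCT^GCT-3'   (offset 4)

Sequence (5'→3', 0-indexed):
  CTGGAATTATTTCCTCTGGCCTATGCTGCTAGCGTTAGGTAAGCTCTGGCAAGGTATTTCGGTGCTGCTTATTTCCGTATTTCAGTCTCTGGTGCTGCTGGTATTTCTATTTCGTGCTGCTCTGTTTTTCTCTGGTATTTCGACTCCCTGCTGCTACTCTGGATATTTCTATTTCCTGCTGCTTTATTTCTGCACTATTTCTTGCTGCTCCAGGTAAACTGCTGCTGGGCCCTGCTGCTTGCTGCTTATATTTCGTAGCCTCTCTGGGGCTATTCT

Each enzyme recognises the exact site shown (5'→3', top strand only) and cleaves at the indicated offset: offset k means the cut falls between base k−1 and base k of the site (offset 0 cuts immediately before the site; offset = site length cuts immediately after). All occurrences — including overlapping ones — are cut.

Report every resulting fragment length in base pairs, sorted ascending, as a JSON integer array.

[3,4,5,5,5,6,6,6,7,7,8,9,10,10,11,11,11,11,11,12,13,13,13,14,15,16,17,17]

Site scan:
  SqiV (CTCTGG, off=0): starts [13, 43, 86, 129, 156, 261, 274] → cuts [13, 43, 86, 129, 156, 261, 274]
  PtaI (TATTTC, off=6): starts [7, 54, 69, 77, 101, 107, 135, 163, 169, 184, 195, 248] → cuts [13, 60, 75, 83, 107, 113, 141, 169, 175, 190, 201, 254]
  XjeIV (TGCTGCT, off=4): starts [23, 62, 92, 114, 148, 176, 202, 219, 232, 239] → cuts [27, 66, 96, 118, 152, 180, 206, 223, 236, 243]

Pooled cuts: [13, 27, 43, 60, 66, 75, 83, 86, 96, 107, 113, 118, 129, 141, 152, 156, 169, 175, 180, 190, 201, 206, 223, 236, 243, 254, 261, 274]

Fragment lengths:
  13→27: 14 bp
  27→43: 16 bp
  43→60: 17 bp
  60→66: 6 bp
  66→75: 9 bp
  75→83: 8 bp
  83→86: 3 bp
  86→96: 10 bp
  96→107: 11 bp
  107→113: 6 bp
  113→118: 5 bp
  118→129: 11 bp
  129→141: 12 bp
  141→152: 11 bp
  152→156: 4 bp
  156→169: 13 bp
  169→175: 6 bp
  175→180: 5 bp
  180→190: 10 bp
  190→201: 11 bp
  201→206: 5 bp
  206→223: 17 bp
  223→236: 13 bp
  236→243: 7 bp
  243→254: 11 bp
  254→261: 7 bp
  261→274: 13 bp
  274→13 (wrap): 276-274+13 = 15 bp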